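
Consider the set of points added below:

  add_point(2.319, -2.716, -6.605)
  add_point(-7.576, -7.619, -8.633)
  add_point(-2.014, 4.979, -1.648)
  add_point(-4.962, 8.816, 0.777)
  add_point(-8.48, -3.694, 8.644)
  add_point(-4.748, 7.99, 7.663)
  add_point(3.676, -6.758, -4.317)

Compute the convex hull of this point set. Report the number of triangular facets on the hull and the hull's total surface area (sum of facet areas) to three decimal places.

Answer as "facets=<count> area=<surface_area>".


facets=10 area=593.463

Extreme-point indices: [0, 1, 2, 3, 4, 5, 6] — 7 of 7 on the boundary.

Per-facet area ½‖(b−a)×(c−a)‖:
  f1: (p1, p6, p4) → 101.6710
  f2: (p1, p3, p4) → 127.0106
  f3: (p5, p6, p4) → 110.3770
  f4: (p5, p3, p4) → 41.9698
  f5: (p0, p1, p6) → 27.1505
  f6: (p0, p1, p3) → 87.0591
  f7: (p0, p5, p6) → 45.3068
  f8: (p2, p5, p3) → 17.6351
  f9: (p2, p0, p3) → 3.6640
  f10: (p2, p0, p5) → 31.6194
Σ area = 593.463

Check V−E+F: 7 − 15 + 10 = 2.


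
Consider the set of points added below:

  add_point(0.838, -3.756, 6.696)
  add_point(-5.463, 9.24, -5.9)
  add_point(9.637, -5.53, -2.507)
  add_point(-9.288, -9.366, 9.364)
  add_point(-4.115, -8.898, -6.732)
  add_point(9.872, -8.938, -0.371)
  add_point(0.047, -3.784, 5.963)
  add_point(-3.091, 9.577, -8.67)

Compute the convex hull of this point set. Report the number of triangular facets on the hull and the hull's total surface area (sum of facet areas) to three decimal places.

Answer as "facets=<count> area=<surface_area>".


facets=10 area=838.433

7 of the 8 inputs are extreme points: [0, 1, 2, 3, 4, 5, 7].

Triangle areas on the boundary:
  f1: (p0, p5, p3) → 62.7537
  f2: (p4, p5, p3) → 129.0695
  f3: (p1, p0, p3) → 111.8096
  f4: (p1, p0, p7) → 32.9177
  f5: (p1, p4, p3) → 153.8561
  f6: (p1, p4, p7) → 33.3389
  f7: (p2, p0, p5) → 25.2455
  f8: (p2, p0, p7) → 126.5217
  f9: (p2, p4, p5) → 29.7618
  f10: (p2, p4, p7) → 133.1579
Σ area = 838.433

Euler characteristic 7−15+10 = 2 ✓


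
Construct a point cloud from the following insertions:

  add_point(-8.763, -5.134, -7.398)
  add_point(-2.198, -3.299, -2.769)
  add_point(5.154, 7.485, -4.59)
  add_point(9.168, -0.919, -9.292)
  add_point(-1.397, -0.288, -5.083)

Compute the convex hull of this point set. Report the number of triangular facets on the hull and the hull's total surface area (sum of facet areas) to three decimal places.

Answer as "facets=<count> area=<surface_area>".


facets=4 area=251.932

Hull vertices (4/5): indices [0, 1, 2, 3].

Area of each hull facet:
  f1: (p2, p3, p0) → 93.8814
  f2: (p1, p3, p0) → 49.1526
  f3: (p1, p2, p0) → 45.3749
  f4: (p1, p2, p3) → 63.5232
Σ area = 251.932

Euler characteristic 4−6+4 = 2 ✓


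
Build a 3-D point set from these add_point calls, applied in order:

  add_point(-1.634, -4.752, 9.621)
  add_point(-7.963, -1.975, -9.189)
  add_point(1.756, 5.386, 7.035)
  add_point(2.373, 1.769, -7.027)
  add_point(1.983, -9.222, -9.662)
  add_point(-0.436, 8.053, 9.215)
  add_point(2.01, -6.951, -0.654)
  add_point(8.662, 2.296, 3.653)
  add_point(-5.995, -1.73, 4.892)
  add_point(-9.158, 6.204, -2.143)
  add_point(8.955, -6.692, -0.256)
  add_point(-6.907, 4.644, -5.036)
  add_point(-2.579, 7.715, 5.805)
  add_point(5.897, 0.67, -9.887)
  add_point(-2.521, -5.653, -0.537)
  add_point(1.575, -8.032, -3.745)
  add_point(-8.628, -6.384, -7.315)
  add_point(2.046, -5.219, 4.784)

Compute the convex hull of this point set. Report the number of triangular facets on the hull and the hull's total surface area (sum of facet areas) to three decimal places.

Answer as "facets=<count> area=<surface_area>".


13 of the 18 inputs are extreme points: [0, 1, 4, 5, 7, 8, 9, 10, 11, 12, 13, 15, 16].

Area of each hull facet:
  f1: (p8, p16, p9) → 67.9440
  f2: (p8, p16, p0) → 38.5049
  f3: (p8, p5, p9) → 65.0257
  f4: (p8, p0, p5) → 42.1632
  f5: (p4, p13, p10) → 58.5778
  f6: (p12, p5, p9) → 3.0121
  f7: (p12, p13, p9) → 91.7165
  f8: (p12, p13, p5) → 33.8497
  f9: (p7, p13, p10) → 59.5052
  f10: (p7, p13, p5) → 78.8856
  f11: (p7, p0, p10) → 65.2386
  f12: (p7, p0, p5) → 71.8444
  f13: (p1, p16, p9) → 23.8379
  f14: (p1, p4, p16) → 27.1574
  f15: (p1, p4, p13) → 63.4541
  f16: (p15, p16, p0) → 77.1130
  f17: (p15, p4, p16) → 32.2110
  f18: (p15, p0, p10) → 56.8301
  f19: (p15, p4, p10) → 23.1003
  f20: (p11, p13, p9) → 14.3130
  f21: (p11, p1, p9) → 12.1261
  f22: (p11, p1, p13) → 53.7437
Σ area = 1060.154

Euler characteristic 13−33+22 = 2 ✓

facets=22 area=1060.154


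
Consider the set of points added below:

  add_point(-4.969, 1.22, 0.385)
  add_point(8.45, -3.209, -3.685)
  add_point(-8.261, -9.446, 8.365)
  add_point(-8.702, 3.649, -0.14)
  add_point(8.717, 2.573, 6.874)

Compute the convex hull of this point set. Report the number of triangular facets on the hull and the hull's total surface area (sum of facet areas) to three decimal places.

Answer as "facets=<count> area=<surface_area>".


4 of the 5 inputs are extreme points: [1, 2, 3, 4].

Facet areas (half cross-product norm):
  f1: (p2, p4, p3) → 141.1507
  f2: (p1, p4, p3) → 107.2858
  f3: (p1, p2, p3) → 143.0117
  f4: (p1, p2, p4) → 122.1332
Σ area = 513.581

Euler: V−E+F = 4−6+4 = 2.

facets=4 area=513.581


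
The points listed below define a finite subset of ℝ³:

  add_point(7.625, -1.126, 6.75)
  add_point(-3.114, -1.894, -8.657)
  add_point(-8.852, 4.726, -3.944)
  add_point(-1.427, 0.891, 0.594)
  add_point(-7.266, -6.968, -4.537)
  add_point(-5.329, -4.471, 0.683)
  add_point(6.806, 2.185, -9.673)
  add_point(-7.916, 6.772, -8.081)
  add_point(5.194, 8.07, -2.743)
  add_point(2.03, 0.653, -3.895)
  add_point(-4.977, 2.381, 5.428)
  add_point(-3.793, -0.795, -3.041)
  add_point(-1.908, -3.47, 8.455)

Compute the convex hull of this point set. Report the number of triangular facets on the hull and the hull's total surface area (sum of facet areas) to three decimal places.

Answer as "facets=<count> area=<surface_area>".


Extreme-point indices: [0, 1, 2, 4, 6, 7, 8, 10, 12] — 9 of 13 on the boundary.

Triangle areas on the boundary:
  f1: (p6, p4, p0) → 137.9035
  f2: (p12, p4, p0) → 69.7212
  f3: (p8, p6, p0) → 61.9208
  f4: (p1, p6, p4) → 25.4683
  f5: (p7, p8, p6) → 64.5640
  f6: (p7, p1, p6) → 53.0725
  f7: (p7, p4, p2) → 25.9651
  f8: (p7, p1, p4) → 36.8654
  f9: (p10, p12, p0) → 35.8321
  f10: (p10, p8, p0) → 79.8848
  f11: (p10, p7, p2) → 14.2076
  f12: (p10, p7, p8) → 88.7428
  f13: (p10, p4, p2) → 59.8806
  f14: (p10, p12, p4) → 49.5757
Σ area = 803.604

Check V−E+F: 9 − 21 + 14 = 2.

facets=14 area=803.604


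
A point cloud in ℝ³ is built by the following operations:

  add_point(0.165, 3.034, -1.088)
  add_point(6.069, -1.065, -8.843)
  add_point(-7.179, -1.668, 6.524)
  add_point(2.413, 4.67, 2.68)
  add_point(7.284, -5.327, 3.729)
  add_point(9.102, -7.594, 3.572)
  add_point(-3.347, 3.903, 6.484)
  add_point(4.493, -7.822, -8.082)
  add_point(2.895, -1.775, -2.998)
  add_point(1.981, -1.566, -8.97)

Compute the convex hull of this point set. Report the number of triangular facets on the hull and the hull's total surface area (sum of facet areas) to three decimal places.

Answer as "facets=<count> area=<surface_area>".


facets=12 area=547.316

Points on the hull: [0, 1, 2, 3, 5, 6, 7, 9] (8 of 10).

Facet areas (half cross-product norm):
  f1: (p7, p5, p2) → 108.3842
  f2: (p7, p9, p2) → 61.0439
  f3: (p6, p5, p2) → 57.5625
  f4: (p6, p3, p5) → 46.8765
  f5: (p1, p3, p5) → 83.5749
  f6: (p1, p7, p5) → 43.7448
  f7: (p1, p7, p9) → 13.5325
  f8: (p0, p6, p3) → 16.2612
  f9: (p0, p1, p3) → 22.0129
  f10: (p0, p1, p9) → 19.0600
  f11: (p0, p9, p2) → 47.2429
  f12: (p0, p6, p2) → 28.0195
Σ area = 547.316

Euler characteristic 8−18+12 = 2 ✓


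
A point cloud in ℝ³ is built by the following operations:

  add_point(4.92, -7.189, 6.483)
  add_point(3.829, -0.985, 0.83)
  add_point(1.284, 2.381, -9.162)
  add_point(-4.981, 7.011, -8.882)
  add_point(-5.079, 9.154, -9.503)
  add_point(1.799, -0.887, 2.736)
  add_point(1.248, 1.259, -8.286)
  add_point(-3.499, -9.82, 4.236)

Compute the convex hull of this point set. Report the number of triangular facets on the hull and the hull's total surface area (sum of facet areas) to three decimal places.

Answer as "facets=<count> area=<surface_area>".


Points on the hull: [0, 1, 2, 3, 4, 5, 6, 7] (8 of 8).

Facet areas (half cross-product norm):
  f1: (p2, p1, p4) → 45.7607
  f2: (p2, p1, p0) → 22.3871
  f3: (p5, p7, p4) → 83.1829
  f4: (p5, p7, p0) → 35.1160
  f5: (p5, p1, p4) → 23.6782
  f6: (p5, p1, p0) → 11.1007
  f7: (p3, p7, p4) → 8.8647
  f8: (p3, p2, p4) → 6.9947
  f9: (p6, p3, p7) → 70.8701
  f10: (p6, p3, p2) → 5.0222
  f11: (p6, p7, p0) → 76.4008
  f12: (p6, p2, p0) → 5.4249
Σ area = 394.803

Check V−E+F: 8 − 18 + 12 = 2.

facets=12 area=394.803


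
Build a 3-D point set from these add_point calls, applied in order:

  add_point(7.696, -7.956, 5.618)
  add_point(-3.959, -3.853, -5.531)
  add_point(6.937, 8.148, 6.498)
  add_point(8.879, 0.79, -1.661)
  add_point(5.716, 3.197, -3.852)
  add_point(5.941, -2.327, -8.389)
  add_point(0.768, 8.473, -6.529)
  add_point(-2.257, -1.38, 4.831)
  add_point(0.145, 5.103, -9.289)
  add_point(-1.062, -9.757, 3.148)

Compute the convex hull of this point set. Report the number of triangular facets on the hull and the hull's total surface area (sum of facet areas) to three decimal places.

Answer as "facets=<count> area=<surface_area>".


Hull vertices (9/10): indices [0, 1, 2, 3, 5, 6, 7, 8, 9].

Triangle areas on the boundary:
  f1: (p2, p6, p3) → 66.0051
  f2: (p0, p2, p3) → 63.8052
  f3: (p5, p6, p3) → 45.7781
  f4: (p5, p0, p3) → 44.7016
  f5: (p7, p0, p2) → 78.3325
  f6: (p7, p6, p1) → 70.0075
  f7: (p7, p2, p6) → 88.5201
  f8: (p8, p6, p1) → 20.3248
  f9: (p8, p5, p1) → 44.2535
  f10: (p8, p5, p6) → 18.5484
  f11: (p9, p7, p1) → 42.8900
  f12: (p9, p7, p0) → 39.7738
  f13: (p9, p5, p1) → 56.6565
  f14: (p9, p5, p0) → 67.6150
Σ area = 747.212

Euler characteristic 9−21+14 = 2 ✓

facets=14 area=747.212


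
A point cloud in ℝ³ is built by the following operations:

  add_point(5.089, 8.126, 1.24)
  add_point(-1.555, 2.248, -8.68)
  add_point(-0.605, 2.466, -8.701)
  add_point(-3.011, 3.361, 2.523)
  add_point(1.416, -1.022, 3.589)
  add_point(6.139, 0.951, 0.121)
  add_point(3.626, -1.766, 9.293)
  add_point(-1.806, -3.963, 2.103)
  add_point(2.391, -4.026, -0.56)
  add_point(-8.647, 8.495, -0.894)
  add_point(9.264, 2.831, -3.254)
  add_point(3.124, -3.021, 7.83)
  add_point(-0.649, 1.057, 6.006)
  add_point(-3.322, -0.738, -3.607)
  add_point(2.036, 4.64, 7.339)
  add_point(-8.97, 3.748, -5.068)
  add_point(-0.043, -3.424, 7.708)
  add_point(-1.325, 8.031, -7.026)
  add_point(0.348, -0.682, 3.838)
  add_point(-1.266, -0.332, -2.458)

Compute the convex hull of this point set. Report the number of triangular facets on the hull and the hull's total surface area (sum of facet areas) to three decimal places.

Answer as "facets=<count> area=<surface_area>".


facets=24 area=679.184

Points on the hull: [0, 1, 2, 6, 7, 8, 9, 10, 11, 13, 14, 15, 16, 17] (14 of 20).

Per-facet area ½‖(b−a)×(c−a)‖:
  f1: (p0, p6, p10) → 51.7750
  f2: (p14, p0, p6) → 21.8859
  f3: (p2, p8, p10) → 49.5348
  f4: (p2, p1, p8) → 5.2439
  f5: (p11, p8, p10) → 42.3938
  f6: (p11, p6, p10) → 13.5954
  f7: (p13, p1, p8) → 20.9851
  f8: (p13, p7, p8) → 16.1617
  f9: (p13, p1, p15) → 21.9577
  f10: (p13, p7, p15) → 19.1660
  f11: (p17, p0, p10) → 42.0427
  f12: (p17, p2, p10) → 32.9610
  f13: (p17, p1, p15) → 24.3864
  f14: (p17, p2, p1) → 2.8439
  f15: (p16, p11, p6) → 2.9717
  f16: (p16, p7, p8) → 14.1697
  f17: (p16, p11, p8) → 13.4186
  f18: (p16, p14, p6) → 14.8685
  f19: (p16, p7, p15) → 28.6297
  f20: (p9, p17, p15) → 27.4584
  f21: (p9, p14, p0) → 51.4329
  f22: (p9, p17, p0) → 49.9874
  f23: (p9, p16, p15) → 53.1525
  f24: (p9, p16, p14) → 58.1612
Σ area = 679.184

Check V−E+F: 14 − 36 + 24 = 2.


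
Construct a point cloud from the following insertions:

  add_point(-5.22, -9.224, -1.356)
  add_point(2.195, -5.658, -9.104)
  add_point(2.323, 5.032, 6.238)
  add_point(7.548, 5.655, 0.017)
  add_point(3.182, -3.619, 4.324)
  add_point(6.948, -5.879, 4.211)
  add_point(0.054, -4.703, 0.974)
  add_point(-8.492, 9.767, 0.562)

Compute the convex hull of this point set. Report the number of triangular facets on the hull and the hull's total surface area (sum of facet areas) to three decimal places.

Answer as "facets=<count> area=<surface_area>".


Extreme-point indices: [0, 1, 2, 3, 4, 5, 7] — 7 of 8 on the boundary.

Facet areas (half cross-product norm):
  f1: (p1, p3, p7) → 127.1310
  f2: (p1, p0, p7) → 108.4969
  f3: (p2, p3, p7) → 52.5822
  f4: (p2, p0, p7) → 113.2093
  f5: (p5, p2, p3) → 46.6312
  f6: (p5, p1, p3) → 82.3121
  f7: (p5, p1, p0) → 72.1388
  f8: (p4, p2, p0) → 44.4999
  f9: (p4, p5, p0) → 23.7475
  f10: (p4, p5, p2) → 15.8152
Σ area = 686.564

Check V−E+F: 7 − 15 + 10 = 2.

facets=10 area=686.564


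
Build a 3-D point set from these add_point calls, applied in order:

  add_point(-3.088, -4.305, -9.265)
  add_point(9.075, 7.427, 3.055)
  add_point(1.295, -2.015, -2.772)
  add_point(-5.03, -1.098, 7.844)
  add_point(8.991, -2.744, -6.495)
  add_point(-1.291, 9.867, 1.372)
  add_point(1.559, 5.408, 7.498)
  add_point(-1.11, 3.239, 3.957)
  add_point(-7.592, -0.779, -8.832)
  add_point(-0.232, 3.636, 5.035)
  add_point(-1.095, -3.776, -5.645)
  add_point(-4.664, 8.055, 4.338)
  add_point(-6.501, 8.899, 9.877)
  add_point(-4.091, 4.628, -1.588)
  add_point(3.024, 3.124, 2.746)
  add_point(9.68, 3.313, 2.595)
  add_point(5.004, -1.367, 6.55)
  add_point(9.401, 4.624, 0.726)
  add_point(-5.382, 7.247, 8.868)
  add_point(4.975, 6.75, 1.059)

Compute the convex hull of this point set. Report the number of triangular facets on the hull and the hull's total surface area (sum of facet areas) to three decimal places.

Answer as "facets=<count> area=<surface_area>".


facets=20 area=867.143

12 of the 20 inputs are extreme points: [0, 1, 3, 4, 5, 6, 8, 10, 12, 15, 16, 17].

Triangle areas on the boundary:
  f1: (p5, p12, p8) → 77.3268
  f2: (p3, p12, p8) → 85.9148
  f3: (p4, p17, p15) → 11.7075
  f4: (p4, p5, p8) → 124.0740
  f5: (p16, p3, p12) → 51.1821
  f6: (p16, p4, p15) → 42.1232
  f7: (p1, p5, p12) → 50.6921
  f8: (p1, p17, p15) → 4.1973
  f9: (p1, p4, p5) → 75.1085
  f10: (p1, p4, p17) → 2.8744
  f11: (p1, p16, p15) → 14.3745
  f12: (p0, p3, p8) → 48.3233
  f13: (p0, p4, p8) → 26.7322
  f14: (p6, p16, p12) → 22.2341
  f15: (p6, p1, p12) → 25.2060
  f16: (p6, p1, p16) → 33.3226
  f17: (p10, p16, p3) → 66.3949
  f18: (p10, p0, p3) → 20.9351
  f19: (p10, p16, p4) → 65.1327
  f20: (p10, p0, p4) → 19.2868
Σ area = 867.143

Euler characteristic 12−30+20 = 2 ✓


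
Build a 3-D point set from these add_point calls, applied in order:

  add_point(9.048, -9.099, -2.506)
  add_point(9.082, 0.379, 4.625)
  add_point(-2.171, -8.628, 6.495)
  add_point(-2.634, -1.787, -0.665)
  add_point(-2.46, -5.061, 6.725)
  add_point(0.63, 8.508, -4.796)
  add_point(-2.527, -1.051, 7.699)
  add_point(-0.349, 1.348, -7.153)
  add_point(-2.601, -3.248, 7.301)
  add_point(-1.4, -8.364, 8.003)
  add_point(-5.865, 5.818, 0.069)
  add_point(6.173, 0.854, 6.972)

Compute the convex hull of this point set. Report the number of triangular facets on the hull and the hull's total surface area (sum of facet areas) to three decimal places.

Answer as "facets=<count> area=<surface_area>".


facets=18 area=673.903

11 of the 12 inputs are extreme points: [0, 1, 2, 3, 5, 6, 7, 8, 9, 10, 11].

Per-facet area ½‖(b−a)×(c−a)‖:
  f1: (p0, p9, p1) → 77.9741
  f2: (p5, p0, p1) → 89.0805
  f3: (p8, p6, p10) → 10.5144
  f4: (p8, p6, p9) → 2.3500
  f5: (p11, p9, p1) → 20.2033
  f6: (p11, p6, p9) → 33.0157
  f7: (p11, p6, p10) → 47.9512
  f8: (p11, p5, p10) → 61.0304
  f9: (p11, p5, p1) → 28.1606
  f10: (p2, p0, p9) → 12.0731
  f11: (p2, p3, p10) → 33.2918
  f12: (p2, p8, p10) → 24.2665
  f13: (p2, p8, p9) → 4.5329
  f14: (p7, p5, p0) → 49.1668
  f15: (p7, p2, p0) → 100.8332
  f16: (p7, p2, p3) → 16.9417
  f17: (p7, p5, p10) → 31.7127
  f18: (p7, p3, p10) → 30.8037
Σ area = 673.903

Euler characteristic 11−27+18 = 2 ✓


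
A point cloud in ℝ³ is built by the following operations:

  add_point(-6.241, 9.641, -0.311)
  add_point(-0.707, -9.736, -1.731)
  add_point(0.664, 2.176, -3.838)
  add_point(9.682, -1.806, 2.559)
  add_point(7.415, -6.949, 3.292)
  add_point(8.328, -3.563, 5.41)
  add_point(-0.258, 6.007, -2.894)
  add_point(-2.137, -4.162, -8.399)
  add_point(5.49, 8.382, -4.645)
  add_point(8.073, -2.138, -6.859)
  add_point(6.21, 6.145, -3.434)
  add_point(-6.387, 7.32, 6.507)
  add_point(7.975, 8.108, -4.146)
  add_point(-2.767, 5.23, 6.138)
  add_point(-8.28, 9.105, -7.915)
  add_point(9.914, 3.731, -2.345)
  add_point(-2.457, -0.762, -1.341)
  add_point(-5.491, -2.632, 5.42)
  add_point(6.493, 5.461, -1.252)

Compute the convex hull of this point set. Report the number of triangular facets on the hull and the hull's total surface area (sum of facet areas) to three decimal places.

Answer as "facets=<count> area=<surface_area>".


facets=24 area=991.811

Points on the hull: [0, 1, 3, 4, 5, 7, 8, 9, 11, 12, 13, 14, 15, 17] (14 of 19).

Per-facet area ½‖(b−a)×(c−a)‖:
  f1: (p0, p11, p14) → 13.2369
  f2: (p17, p11, p14) → 73.6250
  f3: (p17, p5, p11) → 68.7587
  f4: (p13, p5, p11) → 4.4661
  f5: (p12, p9, p14) → 88.5875
  f6: (p12, p9, p15) → 18.2152
  f7: (p12, p0, p11) → 51.8754
  f8: (p12, p13, p11) → 25.9598
  f9: (p12, p5, p15) → 17.3038
  f10: (p12, p13, p5) → 94.6432
  f11: (p7, p9, p14) → 74.9284
  f12: (p7, p9, p1) → 45.8369
  f13: (p7, p17, p14) → 101.8659
  f14: (p7, p17, p1) → 49.1324
  f15: (p3, p5, p15) → 5.8611
  f16: (p3, p9, p15) → 27.7098
  f17: (p4, p17, p1) → 54.8539
  f18: (p4, p17, p5) → 27.9760
  f19: (p4, p9, p1) → 53.6002
  f20: (p4, p3, p5) → 7.3773
  f21: (p4, p3, p9) → 27.0829
  f22: (p8, p0, p14) → 49.3526
  f23: (p8, p12, p14) → 1.2007
  f24: (p8, p12, p0) → 8.3614
Σ area = 991.811

Euler characteristic 14−36+24 = 2 ✓


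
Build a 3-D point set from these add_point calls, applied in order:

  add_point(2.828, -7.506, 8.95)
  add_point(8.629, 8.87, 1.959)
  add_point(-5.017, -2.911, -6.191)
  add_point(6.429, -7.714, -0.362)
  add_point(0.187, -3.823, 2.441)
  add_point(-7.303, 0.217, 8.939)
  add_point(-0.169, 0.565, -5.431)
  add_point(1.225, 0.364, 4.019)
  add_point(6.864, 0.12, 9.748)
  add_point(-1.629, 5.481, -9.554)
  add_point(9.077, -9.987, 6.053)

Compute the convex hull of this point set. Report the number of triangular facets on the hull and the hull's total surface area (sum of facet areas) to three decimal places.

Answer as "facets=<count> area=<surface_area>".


Extreme-point indices: [0, 1, 2, 3, 5, 8, 9, 10] — 8 of 11 on the boundary.

Triangle areas on the boundary:
  f1: (p9, p1, p5) → 142.6923
  f2: (p2, p9, p5) → 73.6362
  f3: (p8, p1, p5) → 83.5799
  f4: (p8, p1, p10) → 58.8047
  f5: (p3, p2, p10) → 31.0170
  f6: (p3, p2, p9) → 65.3510
  f7: (p3, p1, p10) → 61.0830
  f8: (p3, p9, p1) → 122.4485
  f9: (p0, p8, p5) → 54.4530
  f10: (p0, p8, p10) → 31.6557
  f11: (p0, p2, p5) → 96.6460
  f12: (p0, p2, p10) → 64.1159
Σ area = 885.483

Euler: V−E+F = 8−18+12 = 2.

facets=12 area=885.483


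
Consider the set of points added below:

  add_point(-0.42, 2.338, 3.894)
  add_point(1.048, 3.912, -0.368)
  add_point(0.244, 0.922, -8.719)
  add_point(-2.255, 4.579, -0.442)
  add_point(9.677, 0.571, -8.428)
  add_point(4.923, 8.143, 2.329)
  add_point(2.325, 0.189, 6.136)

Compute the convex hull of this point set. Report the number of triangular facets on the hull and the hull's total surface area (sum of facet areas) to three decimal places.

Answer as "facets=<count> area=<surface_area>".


facets=8 area=317.247

6 of the 7 inputs are extreme points: [0, 2, 3, 4, 5, 6].

Area of each hull facet:
  f1: (p6, p5, p4) → 64.1991
  f2: (p2, p5, p3) → 38.7673
  f3: (p2, p5, p4) → 62.2112
  f4: (p2, p6, p4) → 69.8741
  f5: (p0, p5, p3) → 20.3670
  f6: (p0, p6, p5) → 16.6562
  f7: (p0, p2, p3) → 21.5767
  f8: (p0, p2, p6) → 23.5953
Σ area = 317.247

Check V−E+F: 6 − 12 + 8 = 2.


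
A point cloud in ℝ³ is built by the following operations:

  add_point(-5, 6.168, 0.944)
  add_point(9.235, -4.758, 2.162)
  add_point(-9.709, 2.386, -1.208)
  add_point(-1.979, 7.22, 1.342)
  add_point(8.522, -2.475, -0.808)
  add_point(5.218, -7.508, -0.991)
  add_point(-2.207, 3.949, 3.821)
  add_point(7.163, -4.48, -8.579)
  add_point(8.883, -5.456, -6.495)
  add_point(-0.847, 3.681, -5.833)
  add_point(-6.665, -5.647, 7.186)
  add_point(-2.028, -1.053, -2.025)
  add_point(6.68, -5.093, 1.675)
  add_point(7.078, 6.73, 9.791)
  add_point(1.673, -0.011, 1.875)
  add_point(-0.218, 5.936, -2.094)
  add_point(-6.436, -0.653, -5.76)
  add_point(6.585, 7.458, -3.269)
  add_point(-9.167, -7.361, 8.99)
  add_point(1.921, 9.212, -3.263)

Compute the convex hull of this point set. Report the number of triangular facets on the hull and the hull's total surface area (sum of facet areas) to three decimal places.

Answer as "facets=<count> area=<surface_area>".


Extreme-point indices: [0, 1, 2, 3, 5, 7, 8, 9, 13, 16, 17, 18, 19] — 13 of 20 on the boundary.

Per-facet area ½‖(b−a)×(c−a)‖:
  f1: (p18, p13, p1) → 134.6751
  f2: (p0, p19, p2) → 21.5009
  f3: (p0, p18, p2) → 44.8332
  f4: (p0, p18, p13) → 121.7967
  f5: (p16, p19, p2) → 41.4000
  f6: (p16, p18, p2) → 44.3829
  f7: (p16, p7, p18) → 115.3490
  f8: (p5, p18, p1) → 49.0962
  f9: (p5, p7, p18) → 52.3394
  f10: (p17, p13, p1) → 79.4414
  f11: (p17, p13, p19) → 32.5652
  f12: (p17, p7, p19) → 30.3597
  f13: (p3, p13, p19) → 39.3205
  f14: (p3, p0, p19) → 8.2852
  f15: (p3, p0, p13) → 13.0783
  f16: (p9, p7, p19) → 36.4096
  f17: (p9, p16, p19) → 13.2590
  f18: (p9, p16, p7) → 41.3115
  f19: (p8, p5, p1) → 20.0221
  f20: (p8, p5, p7) → 9.2773
  f21: (p8, p17, p1) → 55.8572
  f22: (p8, p17, p7) → 18.7705
Σ area = 1023.331

Euler: V−E+F = 13−33+22 = 2.

facets=22 area=1023.331


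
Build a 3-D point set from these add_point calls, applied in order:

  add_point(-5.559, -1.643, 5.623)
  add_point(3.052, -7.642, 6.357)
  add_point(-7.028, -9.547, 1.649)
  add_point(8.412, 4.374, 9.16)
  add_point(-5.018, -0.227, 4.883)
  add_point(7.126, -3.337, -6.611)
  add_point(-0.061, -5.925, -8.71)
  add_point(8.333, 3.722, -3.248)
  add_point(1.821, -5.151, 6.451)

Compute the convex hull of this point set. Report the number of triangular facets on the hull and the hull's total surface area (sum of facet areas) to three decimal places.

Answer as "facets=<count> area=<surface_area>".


facets=12 area=674.798

Hull vertices (8/9): indices [0, 1, 2, 3, 4, 5, 6, 7].

Triangle areas on the boundary:
  f1: (p1, p6, p2) → 71.9763
  f2: (p1, p0, p2) → 44.4033
  f3: (p1, p0, p3) → 69.7482
  f4: (p4, p6, p2) → 65.0449
  f5: (p4, p0, p2) → 6.0622
  f6: (p4, p0, p3) → 11.3224
  f7: (p5, p1, p3) → 94.0827
  f8: (p5, p1, p6) → 56.0894
  f9: (p7, p4, p6) → 98.8445
  f10: (p7, p5, p6) → 26.3256
  f11: (p7, p4, p3) → 87.5717
  f12: (p7, p5, p3) → 43.3268
Σ area = 674.798

Euler characteristic 8−18+12 = 2 ✓


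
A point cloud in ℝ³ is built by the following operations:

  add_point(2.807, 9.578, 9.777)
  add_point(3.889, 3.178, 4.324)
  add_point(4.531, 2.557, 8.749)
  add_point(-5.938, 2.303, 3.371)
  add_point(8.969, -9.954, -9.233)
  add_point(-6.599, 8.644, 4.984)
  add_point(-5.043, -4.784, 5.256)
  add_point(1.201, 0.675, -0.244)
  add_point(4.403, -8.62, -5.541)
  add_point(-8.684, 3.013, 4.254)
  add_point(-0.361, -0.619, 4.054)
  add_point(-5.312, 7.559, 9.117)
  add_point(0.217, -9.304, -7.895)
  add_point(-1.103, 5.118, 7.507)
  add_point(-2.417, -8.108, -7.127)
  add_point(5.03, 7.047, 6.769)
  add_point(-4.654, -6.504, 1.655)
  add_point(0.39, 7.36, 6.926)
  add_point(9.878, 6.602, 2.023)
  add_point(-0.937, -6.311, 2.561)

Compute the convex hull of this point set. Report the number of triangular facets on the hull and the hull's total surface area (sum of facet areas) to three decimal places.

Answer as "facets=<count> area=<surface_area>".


facets=20 area=938.290

Extreme-point indices: [0, 2, 4, 5, 6, 9, 11, 12, 14, 16, 18, 19] — 12 of 20 on the boundary.

Per-facet area ½‖(b−a)×(c−a)‖:
  f1: (p5, p0, p18) → 56.2537
  f2: (p16, p6, p9) → 16.4376
  f3: (p12, p16, p4) → 40.0010
  f4: (p14, p4, p18) → 115.4212
  f5: (p14, p5, p18) → 163.7059
  f6: (p14, p12, p4) → 4.6928
  f7: (p14, p5, p9) → 42.8751
  f8: (p14, p16, p9) → 43.0130
  f9: (p14, p12, p16) → 11.6930
  f10: (p11, p5, p9) → 13.4954
  f11: (p11, p5, p0) → 17.9021
  f12: (p11, p6, p9) → 31.0028
  f13: (p2, p11, p0) → 30.6384
  f14: (p2, p11, p6) → 63.4235
  f15: (p2, p0, p18) → 34.1278
  f16: (p2, p4, p18) → 95.1422
  f17: (p19, p2, p4) → 92.4226
  f18: (p19, p2, p6) → 30.9191
  f19: (p19, p16, p4) → 27.5185
  f20: (p19, p16, p6) → 7.6043
Σ area = 938.290

Euler: V−E+F = 12−30+20 = 2.


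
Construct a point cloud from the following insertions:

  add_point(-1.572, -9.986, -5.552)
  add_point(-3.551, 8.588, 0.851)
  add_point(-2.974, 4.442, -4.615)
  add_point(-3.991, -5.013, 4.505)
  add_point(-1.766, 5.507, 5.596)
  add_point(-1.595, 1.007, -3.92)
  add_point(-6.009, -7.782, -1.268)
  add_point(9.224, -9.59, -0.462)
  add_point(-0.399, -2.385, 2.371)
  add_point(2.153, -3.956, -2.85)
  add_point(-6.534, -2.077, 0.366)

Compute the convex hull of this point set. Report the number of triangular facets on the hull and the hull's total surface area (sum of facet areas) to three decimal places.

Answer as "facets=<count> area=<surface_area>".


facets=12 area=540.993

Points on the hull: [0, 1, 2, 3, 4, 6, 7, 10] (8 of 11).

Triangle areas on the boundary:
  f1: (p4, p1, p10) → 30.3635
  f2: (p4, p1, p7) → 55.1497
  f3: (p6, p0, p7) → 37.0193
  f4: (p2, p1, p10) → 30.7652
  f5: (p2, p6, p10) → 22.9120
  f6: (p2, p6, p0) → 42.6759
  f7: (p2, p1, p7) → 62.0392
  f8: (p2, p0, p7) → 86.7070
  f9: (p3, p4, p7) → 79.2850
  f10: (p3, p6, p7) → 49.2718
  f11: (p3, p4, p10) → 28.8723
  f12: (p3, p6, p10) → 15.9321
Σ area = 540.993

Euler: V−E+F = 8−18+12 = 2.


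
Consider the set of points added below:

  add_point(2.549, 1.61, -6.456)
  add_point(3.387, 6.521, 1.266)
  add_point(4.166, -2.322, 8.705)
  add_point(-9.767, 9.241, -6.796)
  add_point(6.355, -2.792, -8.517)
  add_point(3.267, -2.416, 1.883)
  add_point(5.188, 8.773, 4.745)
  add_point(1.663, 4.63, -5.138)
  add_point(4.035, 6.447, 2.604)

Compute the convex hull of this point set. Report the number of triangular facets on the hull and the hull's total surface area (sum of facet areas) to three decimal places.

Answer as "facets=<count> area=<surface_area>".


Points on the hull: [2, 3, 4, 5, 6, 7] (6 of 9).

Facet areas (half cross-product norm):
  f1: (p6, p2, p3) → 110.2935
  f2: (p6, p2, p4) → 97.3637
  f3: (p5, p4, p3) → 103.4712
  f4: (p5, p2, p3) → 57.3830
  f5: (p5, p2, p4) → 15.2319
  f6: (p7, p4, p3) → 41.6077
  f7: (p7, p6, p3) → 67.5837
  f8: (p7, p6, p4) → 47.4315
Σ area = 540.366

Check V−E+F: 6 − 12 + 8 = 2.

facets=8 area=540.366


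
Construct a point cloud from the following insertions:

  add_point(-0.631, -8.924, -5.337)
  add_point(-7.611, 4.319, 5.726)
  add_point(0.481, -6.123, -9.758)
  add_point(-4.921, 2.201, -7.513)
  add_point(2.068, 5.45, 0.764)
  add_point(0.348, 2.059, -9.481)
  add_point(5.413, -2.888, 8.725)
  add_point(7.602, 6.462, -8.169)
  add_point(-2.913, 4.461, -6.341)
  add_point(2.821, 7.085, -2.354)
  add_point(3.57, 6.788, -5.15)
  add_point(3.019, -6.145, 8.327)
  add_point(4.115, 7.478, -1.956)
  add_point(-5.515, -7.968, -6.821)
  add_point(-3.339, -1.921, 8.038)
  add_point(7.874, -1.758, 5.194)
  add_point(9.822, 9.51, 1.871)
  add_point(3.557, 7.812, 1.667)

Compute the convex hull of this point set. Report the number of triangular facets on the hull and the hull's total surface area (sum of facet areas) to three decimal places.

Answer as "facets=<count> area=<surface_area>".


Extreme-point indices: [0, 1, 2, 3, 5, 6, 7, 8, 9, 10, 11, 12, 13, 14, 15, 16, 17] — 17 of 18 on the boundary.

Per-facet area ½‖(b−a)×(c−a)‖:
  f1: (p6, p16, p1) → 109.5419
  f2: (p14, p6, p1) → 26.7014
  f3: (p15, p6, p16) → 22.0894
  f4: (p13, p3, p1) → 69.5989
  f5: (p13, p14, p1) → 63.9420
  f6: (p7, p15, p16) → 63.8010
  f7: (p11, p14, p6) → 15.4931
  f8: (p11, p15, p0) → 51.8847
  f9: (p11, p15, p6) → 8.0620
  f10: (p11, p13, p0) → 32.9638
  f11: (p11, p13, p14) → 61.7212
  f12: (p17, p16, p1) → 14.4403
  f13: (p17, p9, p1) → 25.5611
  f14: (p17, p9, p16) → 13.0634
  f15: (p2, p15, p0) → 40.0802
  f16: (p2, p7, p15) → 106.8385
  f17: (p2, p13, p0) → 13.7620
  f18: (p2, p13, p3) → 33.1981
  f19: (p10, p7, p16) → 24.6514
  f20: (p5, p2, p3) → 23.0020
  f21: (p5, p2, p7) → 30.3638
  f22: (p12, p9, p16) → 1.3981
  f23: (p12, p10, p16) → 8.4174
  f24: (p12, p10, p9) → 2.0468
  f25: (p8, p10, p7) → 13.8772
  f26: (p8, p5, p3) → 8.2091
  f27: (p8, p5, p7) → 21.5411
  f28: (p8, p3, p1) → 20.8798
  f29: (p8, p9, p1) → 47.1747
  f30: (p8, p10, p9) → 10.1614
Σ area = 984.466

Euler: V−E+F = 17−45+30 = 2.

facets=30 area=984.466


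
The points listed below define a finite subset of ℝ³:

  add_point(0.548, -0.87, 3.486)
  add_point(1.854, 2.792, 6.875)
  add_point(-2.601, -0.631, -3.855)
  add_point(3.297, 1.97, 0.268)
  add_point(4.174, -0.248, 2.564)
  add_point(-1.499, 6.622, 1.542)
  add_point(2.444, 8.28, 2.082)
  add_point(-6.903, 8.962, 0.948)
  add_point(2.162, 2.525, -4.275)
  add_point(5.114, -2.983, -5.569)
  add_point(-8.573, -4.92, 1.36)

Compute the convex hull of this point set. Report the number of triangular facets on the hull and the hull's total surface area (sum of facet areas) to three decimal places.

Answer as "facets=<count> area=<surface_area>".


Extreme-point indices: [0, 1, 2, 4, 6, 7, 8, 9, 10] — 9 of 11 on the boundary.

Facet areas (half cross-product norm):
  f1: (p1, p7, p10) → 77.3461
  f2: (p6, p1, p7) → 34.4563
  f3: (p2, p9, p10) → 29.6077
  f4: (p2, p7, p10) → 51.8747
  f5: (p4, p9, p10) → 58.5855
  f6: (p4, p6, p9) → 36.1140
  f7: (p4, p6, p1) → 20.8928
  f8: (p8, p2, p9) → 18.2280
  f9: (p8, p2, p7) → 32.8818
  f10: (p8, p6, p9) → 19.1687
  f11: (p8, p6, p7) → 40.3887
  f12: (p0, p1, p10) → 20.1066
  f13: (p0, p4, p10) → 9.5733
  f14: (p0, p4, p1) → 9.5856
Σ area = 458.810

Euler: V−E+F = 9−21+14 = 2.

facets=14 area=458.810


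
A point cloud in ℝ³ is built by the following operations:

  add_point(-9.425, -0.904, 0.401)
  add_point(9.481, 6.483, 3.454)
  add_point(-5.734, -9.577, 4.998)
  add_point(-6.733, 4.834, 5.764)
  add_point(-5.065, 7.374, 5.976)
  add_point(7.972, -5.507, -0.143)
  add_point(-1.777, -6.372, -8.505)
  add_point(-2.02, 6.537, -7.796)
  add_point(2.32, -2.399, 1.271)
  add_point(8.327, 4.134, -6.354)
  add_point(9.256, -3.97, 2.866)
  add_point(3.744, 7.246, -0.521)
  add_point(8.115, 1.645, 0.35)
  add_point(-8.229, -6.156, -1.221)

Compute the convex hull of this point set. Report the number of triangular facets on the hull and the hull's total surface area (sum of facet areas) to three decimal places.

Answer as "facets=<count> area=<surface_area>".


Extreme-point indices: [0, 1, 2, 3, 4, 5, 6, 7, 9, 10, 11, 13] — 12 of 14 on the boundary.

Area of each hull facet:
  f1: (p4, p7, p0) → 68.4103
  f2: (p13, p2, p0) → 20.4524
  f3: (p13, p6, p2) → 33.7346
  f4: (p13, p7, p0) → 36.4932
  f5: (p13, p7, p6) → 62.7472
  f6: (p10, p4, p1) → 77.3479
  f7: (p10, p4, p2) → 127.1452
  f8: (p9, p7, p6) → 67.3741
  f9: (p9, p10, p1) → 50.9044
  f10: (p3, p2, p0) → 42.8683
  f11: (p3, p4, p0) → 7.6077
  f12: (p3, p4, p2) → 13.3199
  f13: (p11, p4, p1) → 36.3711
  f14: (p11, p4, p7) → 50.9202
  f15: (p11, p9, p1) → 28.1070
  f16: (p11, p9, p7) → 36.3156
  f17: (p5, p6, p2) → 85.7183
  f18: (p5, p10, p2) → 27.1374
  f19: (p5, p9, p6) → 71.0732
  f20: (p5, p9, p10) → 20.6663
Σ area = 964.714

Euler: V−E+F = 12−30+20 = 2.

facets=20 area=964.714


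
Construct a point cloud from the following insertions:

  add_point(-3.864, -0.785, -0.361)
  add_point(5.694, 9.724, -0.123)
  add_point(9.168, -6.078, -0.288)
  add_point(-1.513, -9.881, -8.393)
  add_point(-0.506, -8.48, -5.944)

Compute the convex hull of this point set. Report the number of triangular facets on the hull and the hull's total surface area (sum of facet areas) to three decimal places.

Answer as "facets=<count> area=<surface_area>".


facets=6 area=363.819

5 of the 5 inputs are extreme points: [0, 1, 2, 3, 4].

Triangle areas on the boundary:
  f1: (p1, p2, p0) → 93.7851
  f2: (p3, p1, p0) → 79.3862
  f3: (p3, p1, p2) → 112.0931
  f4: (p4, p2, p0) → 57.1044
  f5: (p4, p3, p0) → 10.8202
  f6: (p4, p3, p2) → 10.6302
Σ area = 363.819

Check V−E+F: 5 − 9 + 6 = 2.


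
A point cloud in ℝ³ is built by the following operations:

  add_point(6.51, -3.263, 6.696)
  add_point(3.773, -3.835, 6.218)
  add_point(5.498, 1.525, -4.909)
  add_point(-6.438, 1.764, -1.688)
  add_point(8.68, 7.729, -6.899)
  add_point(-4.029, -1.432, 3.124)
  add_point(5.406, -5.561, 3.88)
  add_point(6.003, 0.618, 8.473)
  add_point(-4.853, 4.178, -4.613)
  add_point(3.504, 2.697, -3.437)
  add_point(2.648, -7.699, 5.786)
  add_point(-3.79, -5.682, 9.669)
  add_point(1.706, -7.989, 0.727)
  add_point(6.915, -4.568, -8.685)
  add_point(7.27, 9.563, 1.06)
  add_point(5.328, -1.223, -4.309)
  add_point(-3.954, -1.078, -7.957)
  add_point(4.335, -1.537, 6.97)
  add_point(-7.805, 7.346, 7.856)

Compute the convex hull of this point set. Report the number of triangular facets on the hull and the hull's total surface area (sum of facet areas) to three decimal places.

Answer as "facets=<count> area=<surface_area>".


facets=22 area=1007.531

Extreme-point indices: [0, 3, 4, 6, 7, 8, 10, 11, 12, 13, 14, 16, 18] — 13 of 19 on the boundary.

Area of each hull facet:
  f1: (p14, p4, p18) → 59.2487
  f2: (p7, p14, p18) → 86.6590
  f3: (p8, p4, p18) → 89.0833
  f4: (p8, p16, p4) → 44.6112
  f5: (p13, p16, p4) → 70.6828
  f6: (p13, p16, p12) → 59.1975
  f7: (p11, p7, p18) → 77.2944
  f8: (p11, p16, p12) → 65.1696
  f9: (p3, p8, p18) → 21.3374
  f10: (p3, p8, p16) → 12.9144
  f11: (p3, p11, p18) → 70.2939
  f12: (p3, p11, p16) → 45.7230
  f13: (p10, p11, p12) → 18.7686
  f14: (p10, p13, p12) → 20.2776
  f15: (p0, p11, p7) → 23.6136
  f16: (p0, p10, p11) → 22.3214
  f17: (p0, p13, p4) → 94.5087
  f18: (p0, p14, p4) → 57.0547
  f19: (p0, p7, p14) → 22.8396
  f20: (p6, p10, p13) → 20.2092
  f21: (p6, p0, p13) → 18.2827
  f22: (p6, p0, p10) → 7.4402
Σ area = 1007.531

Check V−E+F: 13 − 33 + 22 = 2.


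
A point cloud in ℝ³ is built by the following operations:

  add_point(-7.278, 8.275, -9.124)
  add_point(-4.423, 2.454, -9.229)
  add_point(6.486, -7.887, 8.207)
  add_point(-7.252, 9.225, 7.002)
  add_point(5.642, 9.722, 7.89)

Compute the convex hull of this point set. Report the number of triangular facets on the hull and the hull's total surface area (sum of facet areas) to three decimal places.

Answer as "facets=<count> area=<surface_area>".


5 of the 5 inputs are extreme points: [0, 1, 2, 3, 4].

Area of each hull facet:
  f1: (p1, p4, p0) → 68.1291
  f2: (p1, p4, p2) → 177.4939
  f3: (p3, p4, p0) → 104.1944
  f4: (p3, p4, p2) → 114.0210
  f5: (p3, p1, p0) → 52.2515
  f6: (p3, p1, p2) → 183.7007
Σ area = 699.791

Euler: V−E+F = 5−9+6 = 2.

facets=6 area=699.791


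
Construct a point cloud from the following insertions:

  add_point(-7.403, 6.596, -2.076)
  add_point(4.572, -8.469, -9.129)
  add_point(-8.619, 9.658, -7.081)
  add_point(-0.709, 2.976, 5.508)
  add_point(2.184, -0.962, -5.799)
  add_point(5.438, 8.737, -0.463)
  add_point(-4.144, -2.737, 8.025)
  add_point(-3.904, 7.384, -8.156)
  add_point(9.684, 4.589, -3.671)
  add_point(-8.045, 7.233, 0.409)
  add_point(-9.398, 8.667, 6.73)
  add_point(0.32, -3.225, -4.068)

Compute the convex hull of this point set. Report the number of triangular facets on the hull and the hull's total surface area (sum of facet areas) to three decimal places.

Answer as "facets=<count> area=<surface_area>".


Hull vertices (8/12): indices [1, 2, 3, 5, 6, 7, 8, 10].

Per-facet area ½‖(b−a)×(c−a)‖:
  f1: (p6, p1, p8) → 137.7643
  f2: (p6, p2, p10) → 86.6245
  f3: (p6, p2, p1) → 186.9203
  f4: (p5, p2, p10) → 99.9646
  f5: (p7, p1, p8) → 105.8669
  f6: (p7, p2, p1) → 28.7992
  f7: (p7, p5, p8) → 40.8134
  f8: (p7, p5, p2) → 28.1309
  f9: (p3, p6, p8) → 36.2891
  f10: (p3, p5, p8) → 33.1591
  f11: (p3, p6, p10) → 37.2604
  f12: (p3, p5, p10) → 52.1614
Σ area = 873.754

Check V−E+F: 8 − 18 + 12 = 2.

facets=12 area=873.754


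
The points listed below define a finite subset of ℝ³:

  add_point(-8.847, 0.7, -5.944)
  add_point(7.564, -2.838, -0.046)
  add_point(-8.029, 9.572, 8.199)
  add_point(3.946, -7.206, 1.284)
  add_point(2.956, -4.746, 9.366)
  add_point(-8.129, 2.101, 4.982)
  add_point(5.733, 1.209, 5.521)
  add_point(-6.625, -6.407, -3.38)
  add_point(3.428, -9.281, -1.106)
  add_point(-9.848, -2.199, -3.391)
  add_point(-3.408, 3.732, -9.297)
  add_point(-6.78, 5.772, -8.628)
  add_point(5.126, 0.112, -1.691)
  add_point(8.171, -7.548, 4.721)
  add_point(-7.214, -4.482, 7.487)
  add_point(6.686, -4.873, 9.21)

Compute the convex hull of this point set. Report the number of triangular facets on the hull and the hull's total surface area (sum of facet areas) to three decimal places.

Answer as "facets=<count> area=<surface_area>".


facets=24 area=964.836

14 of the 16 inputs are extreme points: [0, 1, 2, 4, 6, 7, 8, 9, 10, 11, 12, 13, 14, 15].

Facet areas (half cross-product norm):
  f1: (p14, p2, p9) → 79.4091
  f2: (p8, p14, p13) → 55.7446
  f3: (p11, p10, p2) → 32.5616
  f4: (p6, p10, p2) → 133.2168
  f5: (p7, p8, p10) → 64.9195
  f6: (p7, p14, p9) → 28.8706
  f7: (p7, p8, p14) → 58.7558
  f8: (p0, p2, p9) → 33.0065
  f9: (p0, p11, p2) → 50.7891
  f10: (p0, p7, p9) → 9.5704
  f11: (p0, p11, p10) → 12.1651
  f12: (p0, p7, p10) → 26.3439
  f13: (p1, p6, p13) → 23.7488
  f14: (p1, p8, p13) → 23.3767
  f15: (p1, p8, p10) → 60.6597
  f16: (p15, p6, p2) → 51.9620
  f17: (p15, p6, p13) → 19.4861
  f18: (p12, p6, p10) → 33.7697
  f19: (p12, p1, p10) → 11.8247
  f20: (p12, p1, p6) → 14.3846
  f21: (p4, p14, p2) → 72.7179
  f22: (p4, p15, p2) → 26.2089
  f23: (p4, p14, p13) → 31.7451
  f24: (p4, p15, p13) → 9.5983
Σ area = 964.836

Check V−E+F: 14 − 36 + 24 = 2.


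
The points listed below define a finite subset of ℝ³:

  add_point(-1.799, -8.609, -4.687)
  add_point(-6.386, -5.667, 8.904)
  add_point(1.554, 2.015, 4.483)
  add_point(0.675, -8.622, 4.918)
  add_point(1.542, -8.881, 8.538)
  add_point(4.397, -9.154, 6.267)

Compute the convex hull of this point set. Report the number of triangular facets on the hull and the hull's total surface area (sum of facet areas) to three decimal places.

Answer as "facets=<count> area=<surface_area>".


Points on the hull: [0, 1, 2, 4, 5] (5 of 6).

Area of each hull facet:
  f1: (p0, p2, p1) → 78.8970
  f2: (p0, p2, p5) → 70.1997
  f3: (p4, p2, p1) → 46.8820
  f4: (p4, p2, p5) → 21.0335
  f5: (p4, p0, p1) → 57.3144
  f6: (p4, p0, p5) → 22.7708
Σ area = 297.097

Euler characteristic 5−9+6 = 2 ✓

facets=6 area=297.097


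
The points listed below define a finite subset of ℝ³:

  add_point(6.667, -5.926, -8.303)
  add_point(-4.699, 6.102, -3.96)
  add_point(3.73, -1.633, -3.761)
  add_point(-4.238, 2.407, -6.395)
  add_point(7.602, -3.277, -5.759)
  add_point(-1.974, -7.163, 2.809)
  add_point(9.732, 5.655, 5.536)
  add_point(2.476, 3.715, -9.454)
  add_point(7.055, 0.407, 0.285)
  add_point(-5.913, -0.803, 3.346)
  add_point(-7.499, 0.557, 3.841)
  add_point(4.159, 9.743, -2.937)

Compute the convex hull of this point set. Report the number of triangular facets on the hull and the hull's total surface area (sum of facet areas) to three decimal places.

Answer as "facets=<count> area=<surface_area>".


9 of the 12 inputs are extreme points: [0, 1, 3, 4, 5, 6, 7, 10, 11].

Per-facet area ½‖(b−a)×(c−a)‖:
  f1: (p5, p6, p10) → 81.8235
  f2: (p11, p6, p10) → 87.9354
  f3: (p11, p4, p6) → 71.2129
  f4: (p11, p4, p7) → 42.3141
  f5: (p0, p4, p7) → 17.7269
  f6: (p0, p5, p6) → 116.3347
  f7: (p0, p4, p6) → 4.6256
  f8: (p1, p11, p10) → 44.3148
  f9: (p1, p11, p7) → 37.6808
  f10: (p3, p0, p7) → 39.1635
  f11: (p3, p1, p7) → 16.4224
  f12: (p3, p0, p5) → 82.5923
  f13: (p3, p5, p10) → 51.5552
  f14: (p3, p1, p10) → 22.1833
Σ area = 715.886

Check V−E+F: 9 − 21 + 14 = 2.

facets=14 area=715.886
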